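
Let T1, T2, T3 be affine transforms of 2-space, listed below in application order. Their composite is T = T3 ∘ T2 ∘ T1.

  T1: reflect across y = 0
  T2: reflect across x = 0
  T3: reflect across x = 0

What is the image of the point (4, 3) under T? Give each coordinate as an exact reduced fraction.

T(p) = (4, -3)

T1 reflect across y = 0: (4, 3) → (4, -3)
T2 reflect across x = 0: (4, -3) → (-4, -3)
T3 reflect across x = 0: (-4, -3) → (4, -3)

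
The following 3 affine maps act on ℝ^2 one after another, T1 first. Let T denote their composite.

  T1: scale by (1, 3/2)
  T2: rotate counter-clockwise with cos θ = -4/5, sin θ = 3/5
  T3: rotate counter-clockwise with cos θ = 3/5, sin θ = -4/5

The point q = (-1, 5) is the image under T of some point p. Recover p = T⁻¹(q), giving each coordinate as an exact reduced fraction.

T1 = [1 0 0; 0 3/2 0; 0 0 1]
T2·T1 = [-4/5 -9/10 0; 3/5 -6/5 0; 0 0 1]
T3·…·T1 = [0 -3/2 0; 1 0 0; 0 0 1]
det M = 3/2; M⁻¹ = [0 1 0; -2/3 0 0; 0 0 1]
M⁻¹ · (-1, 5)ᵀ = (5, 2/3)ᵀ

p = (5, 2/3)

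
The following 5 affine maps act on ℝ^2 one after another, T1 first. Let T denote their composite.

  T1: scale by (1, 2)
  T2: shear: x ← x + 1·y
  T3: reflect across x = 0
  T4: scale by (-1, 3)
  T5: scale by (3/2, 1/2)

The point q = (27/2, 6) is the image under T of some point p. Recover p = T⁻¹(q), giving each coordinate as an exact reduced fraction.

T1 = [1 0 0; 0 2 0; 0 0 1]
T2·T1 = [1 2 0; 0 2 0; 0 0 1]
T3·…·T1 = [-1 -2 0; 0 2 0; 0 0 1]
T4·…·T1 = [1 2 0; 0 6 0; 0 0 1]
T5·…·T1 = [3/2 3 0; 0 3 0; 0 0 1]
det M = 9/2; M⁻¹ = [2/3 -2/3 0; 0 1/3 0; 0 0 1]
M⁻¹ · (27/2, 6)ᵀ = (5, 2)ᵀ

p = (5, 2)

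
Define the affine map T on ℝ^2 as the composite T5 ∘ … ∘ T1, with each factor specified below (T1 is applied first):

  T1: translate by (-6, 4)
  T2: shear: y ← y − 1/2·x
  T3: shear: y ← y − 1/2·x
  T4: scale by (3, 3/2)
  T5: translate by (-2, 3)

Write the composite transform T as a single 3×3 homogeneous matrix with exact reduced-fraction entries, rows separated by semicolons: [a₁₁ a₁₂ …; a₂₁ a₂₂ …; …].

T1 = [1 0 -6; 0 1 4; 0 0 1]
T2·T1 = [1 0 -6; -1/2 1 7; 0 0 1]
T3·…·T1 = [1 0 -6; -1 1 10; 0 0 1]
T4·…·T1 = [3 0 -18; -3/2 3/2 15; 0 0 1]
T5·…·T1 = [3 0 -20; -3/2 3/2 18; 0 0 1]

T = [3 0 -20; -3/2 3/2 18; 0 0 1]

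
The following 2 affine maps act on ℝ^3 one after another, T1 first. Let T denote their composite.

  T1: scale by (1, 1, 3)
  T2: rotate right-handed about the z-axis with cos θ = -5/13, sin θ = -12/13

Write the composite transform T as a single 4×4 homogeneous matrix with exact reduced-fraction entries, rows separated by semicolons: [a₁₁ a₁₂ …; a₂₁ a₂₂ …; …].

T = [-5/13 12/13 0 0; -12/13 -5/13 0 0; 0 0 3 0; 0 0 0 1]

T1 = [1 0 0 0; 0 1 0 0; 0 0 3 0; 0 0 0 1]
T2·T1 = [-5/13 12/13 0 0; -12/13 -5/13 0 0; 0 0 3 0; 0 0 0 1]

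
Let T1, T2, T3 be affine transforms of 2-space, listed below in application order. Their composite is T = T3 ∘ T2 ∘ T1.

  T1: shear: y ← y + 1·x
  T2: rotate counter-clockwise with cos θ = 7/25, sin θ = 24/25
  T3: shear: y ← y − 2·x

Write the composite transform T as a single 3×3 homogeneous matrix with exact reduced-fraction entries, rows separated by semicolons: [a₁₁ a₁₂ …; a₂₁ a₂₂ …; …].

T = [-17/25 -24/25 0; 13/5 11/5 0; 0 0 1]

T1 = [1 0 0; 1 1 0; 0 0 1]
T2·T1 = [-17/25 -24/25 0; 31/25 7/25 0; 0 0 1]
T3·…·T1 = [-17/25 -24/25 0; 13/5 11/5 0; 0 0 1]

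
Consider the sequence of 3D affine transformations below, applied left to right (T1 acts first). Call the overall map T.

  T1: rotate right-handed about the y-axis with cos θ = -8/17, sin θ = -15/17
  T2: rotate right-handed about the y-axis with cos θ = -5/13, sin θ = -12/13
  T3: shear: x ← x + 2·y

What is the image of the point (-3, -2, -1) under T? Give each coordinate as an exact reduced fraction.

T(p) = (-635/221, -2, 653/221)

T1 rotate right-handed about the y-axis with cos θ = -8/17, sin θ = -15/17: (-3, -2, -1) → (39/17, -2, -37/17)
T2 rotate right-handed about the y-axis with cos θ = -5/13, sin θ = -12/13: (39/17, -2, -37/17) → (249/221, -2, 653/221)
T3 shear: x ← x + 2·y: (249/221, -2, 653/221) → (-635/221, -2, 653/221)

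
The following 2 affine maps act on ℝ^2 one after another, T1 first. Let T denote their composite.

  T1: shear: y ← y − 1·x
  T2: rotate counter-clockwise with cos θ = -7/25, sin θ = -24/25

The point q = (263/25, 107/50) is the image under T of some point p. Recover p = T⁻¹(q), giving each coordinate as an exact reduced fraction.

T1 = [1 0 0; -1 1 0; 0 0 1]
T2·T1 = [-31/25 24/25 0; -17/25 -7/25 0; 0 0 1]
det M = 1; M⁻¹ = [-7/25 -24/25 0; 17/25 -31/25 0; 0 0 1]
M⁻¹ · (263/25, 107/50)ᵀ = (-5, 9/2)ᵀ

p = (-5, 9/2)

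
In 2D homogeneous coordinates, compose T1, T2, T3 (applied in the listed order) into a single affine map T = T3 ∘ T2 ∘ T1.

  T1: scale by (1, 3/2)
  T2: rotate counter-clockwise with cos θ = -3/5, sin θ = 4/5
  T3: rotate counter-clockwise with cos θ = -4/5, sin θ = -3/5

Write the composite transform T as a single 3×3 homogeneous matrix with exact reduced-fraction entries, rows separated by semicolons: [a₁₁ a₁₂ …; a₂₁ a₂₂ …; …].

T1 = [1 0 0; 0 3/2 0; 0 0 1]
T2·T1 = [-3/5 -6/5 0; 4/5 -9/10 0; 0 0 1]
T3·…·T1 = [24/25 21/50 0; -7/25 36/25 0; 0 0 1]

T = [24/25 21/50 0; -7/25 36/25 0; 0 0 1]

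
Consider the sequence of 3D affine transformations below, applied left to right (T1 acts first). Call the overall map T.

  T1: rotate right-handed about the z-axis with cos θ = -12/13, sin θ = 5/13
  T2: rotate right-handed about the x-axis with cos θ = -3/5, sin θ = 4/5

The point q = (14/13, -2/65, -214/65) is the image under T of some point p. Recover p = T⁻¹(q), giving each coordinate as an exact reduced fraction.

p = (-2, 2, 2)

T1 = [-12/13 -5/13 0 0; 5/13 -12/13 0 0; 0 0 1 0; 0 0 0 1]
T2·T1 = [-12/13 -5/13 0 0; -3/13 36/65 -4/5 0; 4/13 -48/65 -3/5 0; 0 0 0 1]
det M = 1; M⁻¹ = [-12/13 -3/13 4/13 0; -5/13 36/65 -48/65 0; 0 -4/5 -3/5 0; 0 0 0 1]
M⁻¹ · (14/13, -2/65, -214/65)ᵀ = (-2, 2, 2)ᵀ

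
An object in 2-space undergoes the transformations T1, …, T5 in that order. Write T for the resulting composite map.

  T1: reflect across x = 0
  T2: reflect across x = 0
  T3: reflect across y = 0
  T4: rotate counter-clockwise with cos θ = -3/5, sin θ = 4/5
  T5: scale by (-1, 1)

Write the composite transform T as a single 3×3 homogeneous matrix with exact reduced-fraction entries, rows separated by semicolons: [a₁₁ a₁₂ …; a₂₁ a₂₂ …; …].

T = [3/5 -4/5 0; 4/5 3/5 0; 0 0 1]

T1 = [-1 0 0; 0 1 0; 0 0 1]
T2·T1 = [1 0 0; 0 1 0; 0 0 1]
T3·…·T1 = [1 0 0; 0 -1 0; 0 0 1]
T4·…·T1 = [-3/5 4/5 0; 4/5 3/5 0; 0 0 1]
T5·…·T1 = [3/5 -4/5 0; 4/5 3/5 0; 0 0 1]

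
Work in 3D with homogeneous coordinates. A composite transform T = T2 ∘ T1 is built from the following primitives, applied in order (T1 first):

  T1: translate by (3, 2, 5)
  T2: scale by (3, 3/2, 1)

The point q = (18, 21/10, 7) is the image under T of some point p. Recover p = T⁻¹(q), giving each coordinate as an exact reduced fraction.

p = (3, -3/5, 2)

T1 = [1 0 0 3; 0 1 0 2; 0 0 1 5; 0 0 0 1]
T2·T1 = [3 0 0 9; 0 3/2 0 3; 0 0 1 5; 0 0 0 1]
det M = 9/2; M⁻¹ = [1/3 0 0 -3; 0 2/3 0 -2; 0 0 1 -5; 0 0 0 1]
M⁻¹ · (18, 21/10, 7)ᵀ = (3, -3/5, 2)ᵀ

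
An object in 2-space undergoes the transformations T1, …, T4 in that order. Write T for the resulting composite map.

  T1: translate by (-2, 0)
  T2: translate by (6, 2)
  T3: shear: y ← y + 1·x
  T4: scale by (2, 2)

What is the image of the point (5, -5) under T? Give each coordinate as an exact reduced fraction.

T1 translate by (-2, 0): (5, -5) → (3, -5)
T2 translate by (6, 2): (3, -5) → (9, -3)
T3 shear: y ← y + 1·x: (9, -3) → (9, 6)
T4 scale by (2, 2): (9, 6) → (18, 12)

T(p) = (18, 12)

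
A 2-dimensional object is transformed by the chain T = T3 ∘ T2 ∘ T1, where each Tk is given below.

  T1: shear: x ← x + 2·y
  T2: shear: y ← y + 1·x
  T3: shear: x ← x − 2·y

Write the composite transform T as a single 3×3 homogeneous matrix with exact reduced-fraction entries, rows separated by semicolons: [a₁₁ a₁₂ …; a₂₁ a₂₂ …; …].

T1 = [1 2 0; 0 1 0; 0 0 1]
T2·T1 = [1 2 0; 1 3 0; 0 0 1]
T3·…·T1 = [-1 -4 0; 1 3 0; 0 0 1]

T = [-1 -4 0; 1 3 0; 0 0 1]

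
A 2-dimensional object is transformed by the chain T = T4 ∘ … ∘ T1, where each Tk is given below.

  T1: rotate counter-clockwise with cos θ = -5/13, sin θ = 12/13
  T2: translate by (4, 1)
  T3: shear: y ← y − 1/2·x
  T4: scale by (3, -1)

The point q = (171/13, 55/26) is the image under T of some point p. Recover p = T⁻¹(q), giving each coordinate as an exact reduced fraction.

T1 = [-5/13 -12/13 0; 12/13 -5/13 0; 0 0 1]
T2·T1 = [-5/13 -12/13 4; 12/13 -5/13 1; 0 0 1]
T3·…·T1 = [-5/13 -12/13 4; 29/26 1/13 -1; 0 0 1]
T4·…·T1 = [-15/13 -36/13 12; -29/26 -1/13 1; 0 0 1]
det M = -3; M⁻¹ = [1/39 -12/13 8/13; -29/78 5/13 53/13; 0 0 1]
M⁻¹ · (171/13, 55/26)ᵀ = (-1, 0)ᵀ

p = (-1, 0)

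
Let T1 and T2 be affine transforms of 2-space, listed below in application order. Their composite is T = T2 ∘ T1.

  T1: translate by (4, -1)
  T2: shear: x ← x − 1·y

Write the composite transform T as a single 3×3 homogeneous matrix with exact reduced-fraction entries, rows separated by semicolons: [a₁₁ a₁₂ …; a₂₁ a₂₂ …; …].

T = [1 -1 5; 0 1 -1; 0 0 1]

T1 = [1 0 4; 0 1 -1; 0 0 1]
T2·T1 = [1 -1 5; 0 1 -1; 0 0 1]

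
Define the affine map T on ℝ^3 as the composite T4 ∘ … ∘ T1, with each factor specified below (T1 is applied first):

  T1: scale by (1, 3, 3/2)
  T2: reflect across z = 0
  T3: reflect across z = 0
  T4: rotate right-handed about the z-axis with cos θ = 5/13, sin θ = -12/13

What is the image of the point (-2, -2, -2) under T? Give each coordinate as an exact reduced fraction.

T1 scale by (1, 3, 3/2): (-2, -2, -2) → (-2, -6, -3)
T2 reflect across z = 0: (-2, -6, -3) → (-2, -6, 3)
T3 reflect across z = 0: (-2, -6, 3) → (-2, -6, -3)
T4 rotate right-handed about the z-axis with cos θ = 5/13, sin θ = -12/13: (-2, -6, -3) → (-82/13, -6/13, -3)

T(p) = (-82/13, -6/13, -3)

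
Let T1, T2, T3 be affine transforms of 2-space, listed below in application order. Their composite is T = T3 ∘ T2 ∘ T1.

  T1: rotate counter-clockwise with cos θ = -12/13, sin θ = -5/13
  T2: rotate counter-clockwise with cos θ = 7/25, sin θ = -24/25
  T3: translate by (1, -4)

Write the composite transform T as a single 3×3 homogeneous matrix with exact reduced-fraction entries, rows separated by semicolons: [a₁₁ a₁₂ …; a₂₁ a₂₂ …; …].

T1 = [-12/13 5/13 0; -5/13 -12/13 0; 0 0 1]
T2·T1 = [-204/325 -253/325 0; 253/325 -204/325 0; 0 0 1]
T3·…·T1 = [-204/325 -253/325 1; 253/325 -204/325 -4; 0 0 1]

T = [-204/325 -253/325 1; 253/325 -204/325 -4; 0 0 1]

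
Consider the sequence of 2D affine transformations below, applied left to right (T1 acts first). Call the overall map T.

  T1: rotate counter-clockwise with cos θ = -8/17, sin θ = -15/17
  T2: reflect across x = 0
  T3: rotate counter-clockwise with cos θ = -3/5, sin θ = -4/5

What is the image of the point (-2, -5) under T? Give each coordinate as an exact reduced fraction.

T1 rotate counter-clockwise with cos θ = -8/17, sin θ = -15/17: (-2, -5) → (-59/17, 70/17)
T2 reflect across x = 0: (-59/17, 70/17) → (59/17, 70/17)
T3 rotate counter-clockwise with cos θ = -3/5, sin θ = -4/5: (59/17, 70/17) → (103/85, -446/85)

T(p) = (103/85, -446/85)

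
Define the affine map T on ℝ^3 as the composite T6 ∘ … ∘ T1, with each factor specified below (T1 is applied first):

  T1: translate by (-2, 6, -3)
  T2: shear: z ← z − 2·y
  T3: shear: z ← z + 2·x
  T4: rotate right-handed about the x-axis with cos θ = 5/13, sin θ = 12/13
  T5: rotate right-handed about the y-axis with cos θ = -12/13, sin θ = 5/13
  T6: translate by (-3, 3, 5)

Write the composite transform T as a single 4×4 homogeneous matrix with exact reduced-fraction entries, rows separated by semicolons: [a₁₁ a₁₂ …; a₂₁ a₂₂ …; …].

T = [-106/169 10/169 25/169 -310/169; -24/13 29/13 -12/13 297/13; -185/169 -24/169 -60/169 1251/169; 0 0 0 1]

T1 = [1 0 0 -2; 0 1 0 6; 0 0 1 -3; 0 0 0 1]
T2·T1 = [1 0 0 -2; 0 1 0 6; 0 -2 1 -15; 0 0 0 1]
T3·…·T1 = [1 0 0 -2; 0 1 0 6; 2 -2 1 -19; 0 0 0 1]
T4·…·T1 = [1 0 0 -2; -24/13 29/13 -12/13 258/13; 10/13 2/13 5/13 -23/13; 0 0 0 1]
T5·…·T1 = [-106/169 10/169 25/169 197/169; -24/13 29/13 -12/13 258/13; -185/169 -24/169 -60/169 406/169; 0 0 0 1]
T6·…·T1 = [-106/169 10/169 25/169 -310/169; -24/13 29/13 -12/13 297/13; -185/169 -24/169 -60/169 1251/169; 0 0 0 1]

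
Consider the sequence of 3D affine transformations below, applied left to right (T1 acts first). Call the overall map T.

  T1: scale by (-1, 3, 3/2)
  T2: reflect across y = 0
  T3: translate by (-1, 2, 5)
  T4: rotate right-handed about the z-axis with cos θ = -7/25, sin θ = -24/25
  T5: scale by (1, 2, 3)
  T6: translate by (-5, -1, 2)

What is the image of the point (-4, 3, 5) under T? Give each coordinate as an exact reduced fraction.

T1 scale by (-1, 3, 3/2): (-4, 3, 5) → (4, 9, 15/2)
T2 reflect across y = 0: (4, 9, 15/2) → (4, -9, 15/2)
T3 translate by (-1, 2, 5): (4, -9, 15/2) → (3, -7, 25/2)
T4 rotate right-handed about the z-axis with cos θ = -7/25, sin θ = -24/25: (3, -7, 25/2) → (-189/25, -23/25, 25/2)
T5 scale by (1, 2, 3): (-189/25, -23/25, 25/2) → (-189/25, -46/25, 75/2)
T6 translate by (-5, -1, 2): (-189/25, -46/25, 75/2) → (-314/25, -71/25, 79/2)

T(p) = (-314/25, -71/25, 79/2)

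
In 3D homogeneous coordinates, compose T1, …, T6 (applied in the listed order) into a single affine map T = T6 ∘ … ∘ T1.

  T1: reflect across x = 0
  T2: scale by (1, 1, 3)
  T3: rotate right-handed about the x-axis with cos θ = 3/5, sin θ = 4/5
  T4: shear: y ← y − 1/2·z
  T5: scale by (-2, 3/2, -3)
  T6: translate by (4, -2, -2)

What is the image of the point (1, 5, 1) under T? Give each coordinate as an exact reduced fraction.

T(p) = (6, -109/20, -97/5)

T1 reflect across x = 0: (1, 5, 1) → (-1, 5, 1)
T2 scale by (1, 1, 3): (-1, 5, 1) → (-1, 5, 3)
T3 rotate right-handed about the x-axis with cos θ = 3/5, sin θ = 4/5: (-1, 5, 3) → (-1, 3/5, 29/5)
T4 shear: y ← y − 1/2·z: (-1, 3/5, 29/5) → (-1, -23/10, 29/5)
T5 scale by (-2, 3/2, -3): (-1, -23/10, 29/5) → (2, -69/20, -87/5)
T6 translate by (4, -2, -2): (2, -69/20, -87/5) → (6, -109/20, -97/5)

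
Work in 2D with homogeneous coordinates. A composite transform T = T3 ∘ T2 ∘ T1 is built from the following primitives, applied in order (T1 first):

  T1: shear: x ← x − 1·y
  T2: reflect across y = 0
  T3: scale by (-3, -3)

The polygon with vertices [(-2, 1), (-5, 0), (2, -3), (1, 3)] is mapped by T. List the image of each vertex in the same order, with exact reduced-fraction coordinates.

image vertices: (9, 3), (15, 0), (-15, -9), (6, 9)

T1 shear: x ← x − 1·y: (-2, 1) → (-3, 1); (-5, 0) → (-5, 0); (2, -3) → (5, -3); (1, 3) → (-2, 3)
T2 reflect across y = 0: (-3, 1) → (-3, -1); (-5, 0) → (-5, 0); (5, -3) → (5, 3); (-2, 3) → (-2, -3)
T3 scale by (-3, -3): (-3, -1) → (9, 3); (-5, 0) → (15, 0); (5, 3) → (-15, -9); (-2, -3) → (6, 9)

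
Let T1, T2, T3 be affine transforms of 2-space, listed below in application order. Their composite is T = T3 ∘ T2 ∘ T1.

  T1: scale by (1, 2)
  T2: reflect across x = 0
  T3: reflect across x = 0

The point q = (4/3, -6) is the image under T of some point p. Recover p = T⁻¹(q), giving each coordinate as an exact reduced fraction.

p = (4/3, -3)

T1 = [1 0 0; 0 2 0; 0 0 1]
T2·T1 = [-1 0 0; 0 2 0; 0 0 1]
T3·…·T1 = [1 0 0; 0 2 0; 0 0 1]
det M = 2; M⁻¹ = [1 0 0; 0 1/2 0; 0 0 1]
M⁻¹ · (4/3, -6)ᵀ = (4/3, -3)ᵀ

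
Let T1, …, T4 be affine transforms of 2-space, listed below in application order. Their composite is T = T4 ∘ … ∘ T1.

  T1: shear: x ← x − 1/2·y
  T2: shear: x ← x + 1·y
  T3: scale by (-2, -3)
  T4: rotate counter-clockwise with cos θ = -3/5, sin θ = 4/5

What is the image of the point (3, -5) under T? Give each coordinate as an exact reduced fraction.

T1 shear: x ← x − 1/2·y: (3, -5) → (11/2, -5)
T2 shear: x ← x + 1·y: (11/2, -5) → (1/2, -5)
T3 scale by (-2, -3): (1/2, -5) → (-1, 15)
T4 rotate counter-clockwise with cos θ = -3/5, sin θ = 4/5: (-1, 15) → (-57/5, -49/5)

T(p) = (-57/5, -49/5)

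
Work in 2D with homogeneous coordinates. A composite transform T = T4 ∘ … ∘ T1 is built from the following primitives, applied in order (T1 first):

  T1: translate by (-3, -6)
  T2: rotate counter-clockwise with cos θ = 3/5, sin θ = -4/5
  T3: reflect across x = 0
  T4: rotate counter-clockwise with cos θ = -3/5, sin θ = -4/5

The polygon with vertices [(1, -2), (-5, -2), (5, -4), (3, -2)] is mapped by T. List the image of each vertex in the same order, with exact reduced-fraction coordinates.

T1 translate by (-3, -6): (1, -2) → (-2, -8); (-5, -2) → (-8, -8); (5, -4) → (2, -10); (3, -2) → (0, -8)
T2 rotate counter-clockwise with cos θ = 3/5, sin θ = -4/5: (-2, -8) → (-38/5, -16/5); (-8, -8) → (-56/5, 8/5); (2, -10) → (-34/5, -38/5); (0, -8) → (-32/5, -24/5)
T3 reflect across x = 0: (-38/5, -16/5) → (38/5, -16/5); (-56/5, 8/5) → (56/5, 8/5); (-34/5, -38/5) → (34/5, -38/5); (-32/5, -24/5) → (32/5, -24/5)
T4 rotate counter-clockwise with cos θ = -3/5, sin θ = -4/5: (38/5, -16/5) → (-178/25, -104/25); (56/5, 8/5) → (-136/25, -248/25); (34/5, -38/5) → (-254/25, -22/25); (32/5, -24/5) → (-192/25, -56/25)

image vertices: (-178/25, -104/25), (-136/25, -248/25), (-254/25, -22/25), (-192/25, -56/25)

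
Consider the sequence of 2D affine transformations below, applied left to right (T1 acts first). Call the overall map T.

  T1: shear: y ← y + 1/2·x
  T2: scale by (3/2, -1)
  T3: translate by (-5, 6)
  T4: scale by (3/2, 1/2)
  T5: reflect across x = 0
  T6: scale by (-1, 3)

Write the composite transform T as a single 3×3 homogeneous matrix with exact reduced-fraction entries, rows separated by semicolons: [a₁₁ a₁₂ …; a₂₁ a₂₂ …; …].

T1 = [1 0 0; 1/2 1 0; 0 0 1]
T2·T1 = [3/2 0 0; -1/2 -1 0; 0 0 1]
T3·…·T1 = [3/2 0 -5; -1/2 -1 6; 0 0 1]
T4·…·T1 = [9/4 0 -15/2; -1/4 -1/2 3; 0 0 1]
T5·…·T1 = [-9/4 0 15/2; -1/4 -1/2 3; 0 0 1]
T6·…·T1 = [9/4 0 -15/2; -3/4 -3/2 9; 0 0 1]

T = [9/4 0 -15/2; -3/4 -3/2 9; 0 0 1]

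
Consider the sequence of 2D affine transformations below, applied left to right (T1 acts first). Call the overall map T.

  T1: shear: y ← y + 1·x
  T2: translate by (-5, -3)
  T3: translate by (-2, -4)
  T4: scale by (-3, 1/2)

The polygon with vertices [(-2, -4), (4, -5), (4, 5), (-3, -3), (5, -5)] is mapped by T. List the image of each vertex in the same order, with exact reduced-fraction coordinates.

image vertices: (27, -13/2), (9, -4), (9, 1), (30, -13/2), (6, -7/2)

T1 shear: y ← y + 1·x: (-2, -4) → (-2, -6); (4, -5) → (4, -1); (4, 5) → (4, 9); (-3, -3) → (-3, -6); (5, -5) → (5, 0)
T2 translate by (-5, -3): (-2, -6) → (-7, -9); (4, -1) → (-1, -4); (4, 9) → (-1, 6); (-3, -6) → (-8, -9); (5, 0) → (0, -3)
T3 translate by (-2, -4): (-7, -9) → (-9, -13); (-1, -4) → (-3, -8); (-1, 6) → (-3, 2); (-8, -9) → (-10, -13); (0, -3) → (-2, -7)
T4 scale by (-3, 1/2): (-9, -13) → (27, -13/2); (-3, -8) → (9, -4); (-3, 2) → (9, 1); (-10, -13) → (30, -13/2); (-2, -7) → (6, -7/2)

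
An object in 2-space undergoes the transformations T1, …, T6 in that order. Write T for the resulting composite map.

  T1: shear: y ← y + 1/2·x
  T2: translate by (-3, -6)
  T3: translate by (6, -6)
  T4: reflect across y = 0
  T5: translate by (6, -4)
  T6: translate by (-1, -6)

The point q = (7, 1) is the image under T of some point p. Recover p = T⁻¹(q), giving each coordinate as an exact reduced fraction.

p = (-1, 3/2)

T1 = [1 0 0; 1/2 1 0; 0 0 1]
T2·T1 = [1 0 -3; 1/2 1 -6; 0 0 1]
T3·…·T1 = [1 0 3; 1/2 1 -12; 0 0 1]
T4·…·T1 = [1 0 3; -1/2 -1 12; 0 0 1]
T5·…·T1 = [1 0 9; -1/2 -1 8; 0 0 1]
T6·…·T1 = [1 0 8; -1/2 -1 2; 0 0 1]
det M = -1; M⁻¹ = [1 0 -8; -1/2 -1 6; 0 0 1]
M⁻¹ · (7, 1)ᵀ = (-1, 3/2)ᵀ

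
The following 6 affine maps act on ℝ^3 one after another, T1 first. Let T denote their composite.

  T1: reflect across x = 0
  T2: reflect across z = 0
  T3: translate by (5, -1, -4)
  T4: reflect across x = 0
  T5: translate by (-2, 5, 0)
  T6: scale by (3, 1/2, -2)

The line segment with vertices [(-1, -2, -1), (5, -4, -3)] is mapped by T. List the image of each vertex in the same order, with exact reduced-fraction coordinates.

image vertices: (-24, 1, 6), (-6, 0, 2)

T1 reflect across x = 0: (-1, -2, -1) → (1, -2, -1); (5, -4, -3) → (-5, -4, -3)
T2 reflect across z = 0: (1, -2, -1) → (1, -2, 1); (-5, -4, -3) → (-5, -4, 3)
T3 translate by (5, -1, -4): (1, -2, 1) → (6, -3, -3); (-5, -4, 3) → (0, -5, -1)
T4 reflect across x = 0: (6, -3, -3) → (-6, -3, -3); (0, -5, -1) → (0, -5, -1)
T5 translate by (-2, 5, 0): (-6, -3, -3) → (-8, 2, -3); (0, -5, -1) → (-2, 0, -1)
T6 scale by (3, 1/2, -2): (-8, 2, -3) → (-24, 1, 6); (-2, 0, -1) → (-6, 0, 2)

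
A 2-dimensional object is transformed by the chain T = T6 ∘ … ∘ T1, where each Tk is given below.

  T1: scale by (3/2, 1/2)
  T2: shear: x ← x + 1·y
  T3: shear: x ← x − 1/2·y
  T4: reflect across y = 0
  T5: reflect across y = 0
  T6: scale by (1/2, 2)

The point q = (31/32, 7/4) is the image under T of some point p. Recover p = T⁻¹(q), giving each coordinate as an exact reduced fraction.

p = (1, 7/4)

T1 = [3/2 0 0; 0 1/2 0; 0 0 1]
T2·T1 = [3/2 1/2 0; 0 1/2 0; 0 0 1]
T3·…·T1 = [3/2 1/4 0; 0 1/2 0; 0 0 1]
T4·…·T1 = [3/2 1/4 0; 0 -1/2 0; 0 0 1]
T5·…·T1 = [3/2 1/4 0; 0 1/2 0; 0 0 1]
T6·…·T1 = [3/4 1/8 0; 0 1 0; 0 0 1]
det M = 3/4; M⁻¹ = [4/3 -1/6 0; 0 1 0; 0 0 1]
M⁻¹ · (31/32, 7/4)ᵀ = (1, 7/4)ᵀ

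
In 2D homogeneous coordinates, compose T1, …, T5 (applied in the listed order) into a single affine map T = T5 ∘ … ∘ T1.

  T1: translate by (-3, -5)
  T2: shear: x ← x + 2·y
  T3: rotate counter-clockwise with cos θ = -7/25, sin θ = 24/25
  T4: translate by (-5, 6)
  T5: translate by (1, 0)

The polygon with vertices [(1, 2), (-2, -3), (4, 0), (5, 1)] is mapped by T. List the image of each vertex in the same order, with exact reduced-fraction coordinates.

image vertices: (28/25, -21/25), (239/25, -298/25), (83/25, -31/25), (38/25, 34/25)

T1 translate by (-3, -5): (1, 2) → (-2, -3); (-2, -3) → (-5, -8); (4, 0) → (1, -5); (5, 1) → (2, -4)
T2 shear: x ← x + 2·y: (-2, -3) → (-8, -3); (-5, -8) → (-21, -8); (1, -5) → (-9, -5); (2, -4) → (-6, -4)
T3 rotate counter-clockwise with cos θ = -7/25, sin θ = 24/25: (-8, -3) → (128/25, -171/25); (-21, -8) → (339/25, -448/25); (-9, -5) → (183/25, -181/25); (-6, -4) → (138/25, -116/25)
T4 translate by (-5, 6): (128/25, -171/25) → (3/25, -21/25); (339/25, -448/25) → (214/25, -298/25); (183/25, -181/25) → (58/25, -31/25); (138/25, -116/25) → (13/25, 34/25)
T5 translate by (1, 0): (3/25, -21/25) → (28/25, -21/25); (214/25, -298/25) → (239/25, -298/25); (58/25, -31/25) → (83/25, -31/25); (13/25, 34/25) → (38/25, 34/25)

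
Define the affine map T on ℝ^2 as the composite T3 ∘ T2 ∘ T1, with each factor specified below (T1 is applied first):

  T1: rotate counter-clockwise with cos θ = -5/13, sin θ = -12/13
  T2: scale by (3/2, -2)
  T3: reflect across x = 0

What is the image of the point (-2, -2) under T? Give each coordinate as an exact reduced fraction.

T(p) = (21/13, -68/13)

T1 rotate counter-clockwise with cos θ = -5/13, sin θ = -12/13: (-2, -2) → (-14/13, 34/13)
T2 scale by (3/2, -2): (-14/13, 34/13) → (-21/13, -68/13)
T3 reflect across x = 0: (-21/13, -68/13) → (21/13, -68/13)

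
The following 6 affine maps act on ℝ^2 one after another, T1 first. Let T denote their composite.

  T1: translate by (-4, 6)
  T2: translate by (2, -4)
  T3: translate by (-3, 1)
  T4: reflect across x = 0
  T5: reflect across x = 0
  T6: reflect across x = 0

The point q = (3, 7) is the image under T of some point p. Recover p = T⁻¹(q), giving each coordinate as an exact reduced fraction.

p = (2, 4)

T1 = [1 0 -4; 0 1 6; 0 0 1]
T2·T1 = [1 0 -2; 0 1 2; 0 0 1]
T3·…·T1 = [1 0 -5; 0 1 3; 0 0 1]
T4·…·T1 = [-1 0 5; 0 1 3; 0 0 1]
T5·…·T1 = [1 0 -5; 0 1 3; 0 0 1]
T6·…·T1 = [-1 0 5; 0 1 3; 0 0 1]
det M = -1; M⁻¹ = [-1 0 5; 0 1 -3; 0 0 1]
M⁻¹ · (3, 7)ᵀ = (2, 4)ᵀ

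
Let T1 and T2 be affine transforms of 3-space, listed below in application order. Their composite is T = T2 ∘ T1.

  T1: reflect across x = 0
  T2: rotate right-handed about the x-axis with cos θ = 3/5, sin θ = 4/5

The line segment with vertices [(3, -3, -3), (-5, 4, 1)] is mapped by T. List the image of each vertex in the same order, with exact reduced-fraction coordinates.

T1 reflect across x = 0: (3, -3, -3) → (-3, -3, -3); (-5, 4, 1) → (5, 4, 1)
T2 rotate right-handed about the x-axis with cos θ = 3/5, sin θ = 4/5: (-3, -3, -3) → (-3, 3/5, -21/5); (5, 4, 1) → (5, 8/5, 19/5)

image vertices: (-3, 3/5, -21/5), (5, 8/5, 19/5)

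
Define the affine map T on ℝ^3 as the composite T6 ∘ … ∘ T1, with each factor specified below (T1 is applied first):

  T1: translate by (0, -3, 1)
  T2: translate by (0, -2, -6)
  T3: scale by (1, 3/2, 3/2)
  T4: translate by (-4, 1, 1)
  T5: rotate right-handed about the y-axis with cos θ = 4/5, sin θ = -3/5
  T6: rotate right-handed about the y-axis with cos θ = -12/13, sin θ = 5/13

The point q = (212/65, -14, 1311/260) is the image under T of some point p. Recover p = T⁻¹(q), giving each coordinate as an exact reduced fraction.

p = (-2, -5, 9/2)

T1 = [1 0 0 0; 0 1 0 -3; 0 0 1 1; 0 0 0 1]
T2·T1 = [1 0 0 0; 0 1 0 -5; 0 0 1 -5; 0 0 0 1]
T3·…·T1 = [1 0 0 0; 0 3/2 0 -15/2; 0 0 3/2 -15/2; 0 0 0 1]
T4·…·T1 = [1 0 0 -4; 0 3/2 0 -13/2; 0 0 3/2 -13/2; 0 0 0 1]
T5·…·T1 = [4/5 0 -9/10 7/10; 0 3/2 0 -13/2; 3/5 0 6/5 -38/5; 0 0 0 1]
T6·…·T1 = [-33/65 0 84/65 -232/65; 0 3/2 0 -13/2; -56/65 0 -99/130 877/130; 0 0 0 1]
det M = 9/4; M⁻¹ = [-33/65 0 -56/65 4; 0 2/3 0 13/3; 112/195 0 -22/65 13/3; 0 0 0 1]
M⁻¹ · (212/65, -14, 1311/260)ᵀ = (-2, -5, 9/2)ᵀ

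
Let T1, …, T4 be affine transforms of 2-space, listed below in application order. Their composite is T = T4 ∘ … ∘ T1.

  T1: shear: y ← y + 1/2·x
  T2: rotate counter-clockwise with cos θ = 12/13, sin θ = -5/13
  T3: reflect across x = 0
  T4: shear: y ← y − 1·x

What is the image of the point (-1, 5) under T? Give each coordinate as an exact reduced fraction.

T(p) = (-21/26, 139/26)

T1 shear: y ← y + 1/2·x: (-1, 5) → (-1, 9/2)
T2 rotate counter-clockwise with cos θ = 12/13, sin θ = -5/13: (-1, 9/2) → (21/26, 59/13)
T3 reflect across x = 0: (21/26, 59/13) → (-21/26, 59/13)
T4 shear: y ← y − 1·x: (-21/26, 59/13) → (-21/26, 139/26)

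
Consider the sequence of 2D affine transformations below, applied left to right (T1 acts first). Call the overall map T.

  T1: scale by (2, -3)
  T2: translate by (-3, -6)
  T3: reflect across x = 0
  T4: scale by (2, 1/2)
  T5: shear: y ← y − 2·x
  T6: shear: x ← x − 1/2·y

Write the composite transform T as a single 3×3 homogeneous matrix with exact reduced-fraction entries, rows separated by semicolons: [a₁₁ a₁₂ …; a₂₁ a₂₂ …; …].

T = [-8 3/4 27/2; 8 -3/2 -15; 0 0 1]

T1 = [2 0 0; 0 -3 0; 0 0 1]
T2·T1 = [2 0 -3; 0 -3 -6; 0 0 1]
T3·…·T1 = [-2 0 3; 0 -3 -6; 0 0 1]
T4·…·T1 = [-4 0 6; 0 -3/2 -3; 0 0 1]
T5·…·T1 = [-4 0 6; 8 -3/2 -15; 0 0 1]
T6·…·T1 = [-8 3/4 27/2; 8 -3/2 -15; 0 0 1]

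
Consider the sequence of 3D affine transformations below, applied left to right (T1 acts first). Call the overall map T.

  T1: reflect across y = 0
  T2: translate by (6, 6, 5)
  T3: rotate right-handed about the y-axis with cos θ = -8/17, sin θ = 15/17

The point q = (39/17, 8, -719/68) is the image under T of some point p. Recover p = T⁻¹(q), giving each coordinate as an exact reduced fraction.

T1 = [1 0 0 0; 0 -1 0 0; 0 0 1 0; 0 0 0 1]
T2·T1 = [1 0 0 6; 0 -1 0 6; 0 0 1 5; 0 0 0 1]
T3·…·T1 = [-8/17 0 15/17 27/17; 0 -1 0 6; -15/17 0 -8/17 -130/17; 0 0 0 1]
det M = -1; M⁻¹ = [-8/17 0 -15/17 -6; 0 -1 0 6; 15/17 0 -8/17 -5; 0 0 0 1]
M⁻¹ · (39/17, 8, -719/68)ᵀ = (9/4, -2, 2)ᵀ

p = (9/4, -2, 2)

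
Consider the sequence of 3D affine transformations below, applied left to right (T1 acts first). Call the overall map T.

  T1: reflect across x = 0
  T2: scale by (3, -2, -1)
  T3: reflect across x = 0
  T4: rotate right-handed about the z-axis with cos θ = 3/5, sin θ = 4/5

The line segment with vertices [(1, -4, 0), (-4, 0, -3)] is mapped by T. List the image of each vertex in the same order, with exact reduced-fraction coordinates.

image vertices: (-23/5, 36/5, 0), (-36/5, -48/5, 3)

T1 reflect across x = 0: (1, -4, 0) → (-1, -4, 0); (-4, 0, -3) → (4, 0, -3)
T2 scale by (3, -2, -1): (-1, -4, 0) → (-3, 8, 0); (4, 0, -3) → (12, 0, 3)
T3 reflect across x = 0: (-3, 8, 0) → (3, 8, 0); (12, 0, 3) → (-12, 0, 3)
T4 rotate right-handed about the z-axis with cos θ = 3/5, sin θ = 4/5: (3, 8, 0) → (-23/5, 36/5, 0); (-12, 0, 3) → (-36/5, -48/5, 3)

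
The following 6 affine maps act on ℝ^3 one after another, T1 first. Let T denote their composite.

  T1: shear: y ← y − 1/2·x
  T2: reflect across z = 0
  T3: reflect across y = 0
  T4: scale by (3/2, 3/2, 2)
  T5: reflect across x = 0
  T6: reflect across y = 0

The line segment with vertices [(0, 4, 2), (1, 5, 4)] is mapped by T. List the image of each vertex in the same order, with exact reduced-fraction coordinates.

image vertices: (0, 6, -4), (-3/2, 27/4, -8)

T1 shear: y ← y − 1/2·x: (0, 4, 2) → (0, 4, 2); (1, 5, 4) → (1, 9/2, 4)
T2 reflect across z = 0: (0, 4, 2) → (0, 4, -2); (1, 9/2, 4) → (1, 9/2, -4)
T3 reflect across y = 0: (0, 4, -2) → (0, -4, -2); (1, 9/2, -4) → (1, -9/2, -4)
T4 scale by (3/2, 3/2, 2): (0, -4, -2) → (0, -6, -4); (1, -9/2, -4) → (3/2, -27/4, -8)
T5 reflect across x = 0: (0, -6, -4) → (0, -6, -4); (3/2, -27/4, -8) → (-3/2, -27/4, -8)
T6 reflect across y = 0: (0, -6, -4) → (0, 6, -4); (-3/2, -27/4, -8) → (-3/2, 27/4, -8)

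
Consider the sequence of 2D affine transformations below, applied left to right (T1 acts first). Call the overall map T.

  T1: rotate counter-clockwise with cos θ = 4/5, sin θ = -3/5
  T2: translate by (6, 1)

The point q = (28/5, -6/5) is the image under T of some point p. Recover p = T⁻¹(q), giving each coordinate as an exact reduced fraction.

p = (1, -2)

T1 = [4/5 3/5 0; -3/5 4/5 0; 0 0 1]
T2·T1 = [4/5 3/5 6; -3/5 4/5 1; 0 0 1]
det M = 1; M⁻¹ = [4/5 -3/5 -21/5; 3/5 4/5 -22/5; 0 0 1]
M⁻¹ · (28/5, -6/5)ᵀ = (1, -2)ᵀ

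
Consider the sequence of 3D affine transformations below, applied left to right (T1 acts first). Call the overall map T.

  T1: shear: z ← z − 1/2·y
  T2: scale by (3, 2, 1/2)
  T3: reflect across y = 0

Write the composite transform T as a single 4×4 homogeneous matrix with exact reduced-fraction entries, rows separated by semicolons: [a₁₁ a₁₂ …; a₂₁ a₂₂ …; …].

T = [3 0 0 0; 0 -2 0 0; 0 -1/4 1/2 0; 0 0 0 1]

T1 = [1 0 0 0; 0 1 0 0; 0 -1/2 1 0; 0 0 0 1]
T2·T1 = [3 0 0 0; 0 2 0 0; 0 -1/4 1/2 0; 0 0 0 1]
T3·…·T1 = [3 0 0 0; 0 -2 0 0; 0 -1/4 1/2 0; 0 0 0 1]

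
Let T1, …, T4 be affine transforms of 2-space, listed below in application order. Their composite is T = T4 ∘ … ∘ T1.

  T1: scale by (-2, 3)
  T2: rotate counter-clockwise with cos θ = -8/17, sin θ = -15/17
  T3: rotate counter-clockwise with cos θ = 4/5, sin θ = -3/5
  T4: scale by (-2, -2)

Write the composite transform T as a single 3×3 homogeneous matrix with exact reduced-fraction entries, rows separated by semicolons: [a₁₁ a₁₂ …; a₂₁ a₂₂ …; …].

T1 = [-2 0 0; 0 3 0; 0 0 1]
T2·T1 = [16/17 45/17 0; 30/17 -24/17 0; 0 0 1]
T3·…·T1 = [154/85 108/85 0; 72/85 -231/85 0; 0 0 1]
T4·…·T1 = [-308/85 -216/85 0; -144/85 462/85 0; 0 0 1]

T = [-308/85 -216/85 0; -144/85 462/85 0; 0 0 1]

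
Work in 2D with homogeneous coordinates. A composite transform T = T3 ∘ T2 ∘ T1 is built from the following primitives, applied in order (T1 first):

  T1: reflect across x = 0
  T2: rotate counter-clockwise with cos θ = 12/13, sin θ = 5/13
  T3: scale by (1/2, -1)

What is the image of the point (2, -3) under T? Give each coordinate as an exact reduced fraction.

T(p) = (-9/26, 46/13)

T1 reflect across x = 0: (2, -3) → (-2, -3)
T2 rotate counter-clockwise with cos θ = 12/13, sin θ = 5/13: (-2, -3) → (-9/13, -46/13)
T3 scale by (1/2, -1): (-9/13, -46/13) → (-9/26, 46/13)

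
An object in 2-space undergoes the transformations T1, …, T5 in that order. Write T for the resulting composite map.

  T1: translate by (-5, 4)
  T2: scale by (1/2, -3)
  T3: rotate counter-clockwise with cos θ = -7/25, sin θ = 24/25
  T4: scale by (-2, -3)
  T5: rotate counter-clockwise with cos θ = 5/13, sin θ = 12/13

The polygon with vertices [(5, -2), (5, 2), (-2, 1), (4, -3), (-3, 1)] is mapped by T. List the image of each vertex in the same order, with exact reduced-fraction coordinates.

T1 translate by (-5, 4): (5, -2) → (0, 2); (5, 2) → (0, 6); (-2, 1) → (-7, 5); (4, -3) → (-1, 1); (-3, 1) → (-8, 5)
T2 scale by (1/2, -3): (0, 2) → (0, -6); (0, 6) → (0, -18); (-7, 5) → (-7/2, -15); (-1, 1) → (-1/2, -3); (-8, 5) → (-4, -15)
T3 rotate counter-clockwise with cos θ = -7/25, sin θ = 24/25: (0, -6) → (144/25, 42/25); (0, -18) → (432/25, 126/25); (-7/2, -15) → (769/50, 21/25); (-1/2, -3) → (151/50, 9/25); (-4, -15) → (388/25, 9/25)
T4 scale by (-2, -3): (144/25, 42/25) → (-288/25, -126/25); (432/25, 126/25) → (-864/25, -378/25); (769/50, 21/25) → (-769/25, -63/25); (151/50, 9/25) → (-151/25, -27/25); (388/25, 9/25) → (-776/25, -27/25)
T5 rotate counter-clockwise with cos θ = 5/13, sin θ = 12/13: (-288/25, -126/25) → (72/325, -4086/325); (-864/25, -378/25) → (216/325, -12258/325); (-769/25, -63/25) → (-3089/325, -9543/325); (-151/25, -27/25) → (-431/325, -1947/325); (-776/25, -27/25) → (-3556/325, -9447/325)

image vertices: (72/325, -4086/325), (216/325, -12258/325), (-3089/325, -9543/325), (-431/325, -1947/325), (-3556/325, -9447/325)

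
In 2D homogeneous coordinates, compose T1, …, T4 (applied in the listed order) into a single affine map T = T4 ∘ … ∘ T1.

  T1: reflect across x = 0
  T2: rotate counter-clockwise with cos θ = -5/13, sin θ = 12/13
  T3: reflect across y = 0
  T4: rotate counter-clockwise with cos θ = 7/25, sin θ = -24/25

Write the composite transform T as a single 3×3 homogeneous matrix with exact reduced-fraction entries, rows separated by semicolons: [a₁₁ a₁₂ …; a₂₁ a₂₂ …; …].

T = [323/325 36/325 0; -36/325 323/325 0; 0 0 1]

T1 = [-1 0 0; 0 1 0; 0 0 1]
T2·T1 = [5/13 -12/13 0; -12/13 -5/13 0; 0 0 1]
T3·…·T1 = [5/13 -12/13 0; 12/13 5/13 0; 0 0 1]
T4·…·T1 = [323/325 36/325 0; -36/325 323/325 0; 0 0 1]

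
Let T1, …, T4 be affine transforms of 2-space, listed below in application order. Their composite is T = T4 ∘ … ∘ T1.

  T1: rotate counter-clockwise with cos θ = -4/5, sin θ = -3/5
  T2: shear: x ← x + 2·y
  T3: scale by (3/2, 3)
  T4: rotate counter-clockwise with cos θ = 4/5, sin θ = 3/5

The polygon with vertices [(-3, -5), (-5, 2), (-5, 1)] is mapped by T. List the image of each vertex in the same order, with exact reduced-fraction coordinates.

T1 rotate counter-clockwise with cos θ = -4/5, sin θ = -3/5: (-3, -5) → (-3/5, 29/5); (-5, 2) → (26/5, 7/5); (-5, 1) → (23/5, 11/5)
T2 shear: x ← x + 2·y: (-3/5, 29/5) → (11, 29/5); (26/5, 7/5) → (8, 7/5); (23/5, 11/5) → (9, 11/5)
T3 scale by (3/2, 3): (11, 29/5) → (33/2, 87/5); (8, 7/5) → (12, 21/5); (9, 11/5) → (27/2, 33/5)
T4 rotate counter-clockwise with cos θ = 4/5, sin θ = 3/5: (33/2, 87/5) → (69/25, 1191/50); (12, 21/5) → (177/25, 264/25); (27/2, 33/5) → (171/25, 669/50)

image vertices: (69/25, 1191/50), (177/25, 264/25), (171/25, 669/50)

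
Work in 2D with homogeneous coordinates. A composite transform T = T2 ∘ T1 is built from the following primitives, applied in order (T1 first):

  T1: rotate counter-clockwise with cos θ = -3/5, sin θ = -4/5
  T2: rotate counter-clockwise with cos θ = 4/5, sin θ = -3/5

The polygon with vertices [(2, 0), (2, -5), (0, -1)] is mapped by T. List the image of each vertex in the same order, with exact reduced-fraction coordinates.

T1 rotate counter-clockwise with cos θ = -3/5, sin θ = -4/5: (2, 0) → (-6/5, -8/5); (2, -5) → (-26/5, 7/5); (0, -1) → (-4/5, 3/5)
T2 rotate counter-clockwise with cos θ = 4/5, sin θ = -3/5: (-6/5, -8/5) → (-48/25, -14/25); (-26/5, 7/5) → (-83/25, 106/25); (-4/5, 3/5) → (-7/25, 24/25)

image vertices: (-48/25, -14/25), (-83/25, 106/25), (-7/25, 24/25)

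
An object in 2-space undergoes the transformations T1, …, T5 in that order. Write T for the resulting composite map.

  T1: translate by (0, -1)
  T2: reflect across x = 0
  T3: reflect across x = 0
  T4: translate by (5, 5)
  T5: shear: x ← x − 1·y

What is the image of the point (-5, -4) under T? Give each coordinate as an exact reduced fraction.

T1 translate by (0, -1): (-5, -4) → (-5, -5)
T2 reflect across x = 0: (-5, -5) → (5, -5)
T3 reflect across x = 0: (5, -5) → (-5, -5)
T4 translate by (5, 5): (-5, -5) → (0, 0)
T5 shear: x ← x − 1·y: (0, 0) → (0, 0)

T(p) = (0, 0)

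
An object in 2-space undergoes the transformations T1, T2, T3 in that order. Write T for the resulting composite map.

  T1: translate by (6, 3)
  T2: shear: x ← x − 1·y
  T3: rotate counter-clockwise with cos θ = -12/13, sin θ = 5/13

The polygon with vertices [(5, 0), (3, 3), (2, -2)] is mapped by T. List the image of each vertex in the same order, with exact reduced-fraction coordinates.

T1 translate by (6, 3): (5, 0) → (11, 3); (3, 3) → (9, 6); (2, -2) → (8, 1)
T2 shear: x ← x − 1·y: (11, 3) → (8, 3); (9, 6) → (3, 6); (8, 1) → (7, 1)
T3 rotate counter-clockwise with cos θ = -12/13, sin θ = 5/13: (8, 3) → (-111/13, 4/13); (3, 6) → (-66/13, -57/13); (7, 1) → (-89/13, 23/13)

image vertices: (-111/13, 4/13), (-66/13, -57/13), (-89/13, 23/13)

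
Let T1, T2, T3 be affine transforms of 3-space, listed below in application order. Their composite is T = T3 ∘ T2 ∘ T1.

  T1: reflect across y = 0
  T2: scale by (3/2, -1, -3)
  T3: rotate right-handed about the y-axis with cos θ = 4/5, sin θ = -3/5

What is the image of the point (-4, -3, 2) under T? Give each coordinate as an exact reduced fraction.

T(p) = (-6/5, -3, -42/5)

T1 reflect across y = 0: (-4, -3, 2) → (-4, 3, 2)
T2 scale by (3/2, -1, -3): (-4, 3, 2) → (-6, -3, -6)
T3 rotate right-handed about the y-axis with cos θ = 4/5, sin θ = -3/5: (-6, -3, -6) → (-6/5, -3, -42/5)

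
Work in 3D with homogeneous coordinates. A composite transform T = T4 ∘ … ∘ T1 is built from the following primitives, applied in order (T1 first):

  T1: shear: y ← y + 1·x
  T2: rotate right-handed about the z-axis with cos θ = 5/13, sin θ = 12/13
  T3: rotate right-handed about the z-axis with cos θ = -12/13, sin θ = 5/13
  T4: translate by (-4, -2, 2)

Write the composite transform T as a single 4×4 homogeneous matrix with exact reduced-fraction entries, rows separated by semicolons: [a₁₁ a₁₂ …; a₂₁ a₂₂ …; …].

T = [-1/169 119/169 0 -4; -239/169 -120/169 0 -2; 0 0 1 2; 0 0 0 1]

T1 = [1 0 0 0; 1 1 0 0; 0 0 1 0; 0 0 0 1]
T2·T1 = [-7/13 -12/13 0 0; 17/13 5/13 0 0; 0 0 1 0; 0 0 0 1]
T3·…·T1 = [-1/169 119/169 0 0; -239/169 -120/169 0 0; 0 0 1 0; 0 0 0 1]
T4·…·T1 = [-1/169 119/169 0 -4; -239/169 -120/169 0 -2; 0 0 1 2; 0 0 0 1]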